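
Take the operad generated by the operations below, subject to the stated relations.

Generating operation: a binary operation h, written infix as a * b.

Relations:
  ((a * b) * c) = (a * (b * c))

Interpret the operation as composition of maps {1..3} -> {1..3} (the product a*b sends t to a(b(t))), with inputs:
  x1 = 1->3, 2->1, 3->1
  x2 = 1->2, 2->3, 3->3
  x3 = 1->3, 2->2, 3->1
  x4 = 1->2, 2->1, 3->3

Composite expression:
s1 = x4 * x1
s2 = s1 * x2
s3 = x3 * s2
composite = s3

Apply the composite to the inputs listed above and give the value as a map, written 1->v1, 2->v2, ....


1->2, 2->2, 3->2

(x4 * x1) = 1->3, 2->2, 3->2
((x4 * x1) * x2) = 1->2, 2->2, 3->2
(x3 * ((x4 * x1) * x2)) = 1->2, 2->2, 3->2


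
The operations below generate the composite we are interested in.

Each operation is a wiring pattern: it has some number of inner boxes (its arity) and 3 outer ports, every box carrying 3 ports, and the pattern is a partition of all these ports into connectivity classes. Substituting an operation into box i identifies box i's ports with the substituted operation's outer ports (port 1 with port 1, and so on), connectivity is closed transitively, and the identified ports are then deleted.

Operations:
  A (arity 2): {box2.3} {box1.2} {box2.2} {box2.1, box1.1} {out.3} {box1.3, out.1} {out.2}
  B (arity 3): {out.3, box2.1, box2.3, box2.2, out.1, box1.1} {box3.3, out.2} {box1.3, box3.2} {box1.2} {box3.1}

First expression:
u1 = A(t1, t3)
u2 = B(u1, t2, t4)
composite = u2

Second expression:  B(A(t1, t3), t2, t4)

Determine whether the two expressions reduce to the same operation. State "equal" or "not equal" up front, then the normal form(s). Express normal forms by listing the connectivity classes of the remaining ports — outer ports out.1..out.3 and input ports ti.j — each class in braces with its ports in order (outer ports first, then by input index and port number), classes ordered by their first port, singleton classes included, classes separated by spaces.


equal; the common form is {out.1, out.3, t1.3, t2.1, t2.2, t2.3} {out.2, t4.3} {t1.1, t3.1} {t1.2} {t3.2} {t3.3} {t4.1} {t4.2}

The first expression, normalized: {out.1, out.3, t1.3, t2.1, t2.2, t2.3} {out.2, t4.3} {t1.1, t3.1} {t1.2} {t3.2} {t3.3} {t4.1} {t4.2}
The second expression, normalized: {out.1, out.3, t1.3, t2.1, t2.2, t2.3} {out.2, t4.3} {t1.1, t3.1} {t1.2} {t3.2} {t3.3} {t4.1} {t4.2}
Both agree, so they are equal.


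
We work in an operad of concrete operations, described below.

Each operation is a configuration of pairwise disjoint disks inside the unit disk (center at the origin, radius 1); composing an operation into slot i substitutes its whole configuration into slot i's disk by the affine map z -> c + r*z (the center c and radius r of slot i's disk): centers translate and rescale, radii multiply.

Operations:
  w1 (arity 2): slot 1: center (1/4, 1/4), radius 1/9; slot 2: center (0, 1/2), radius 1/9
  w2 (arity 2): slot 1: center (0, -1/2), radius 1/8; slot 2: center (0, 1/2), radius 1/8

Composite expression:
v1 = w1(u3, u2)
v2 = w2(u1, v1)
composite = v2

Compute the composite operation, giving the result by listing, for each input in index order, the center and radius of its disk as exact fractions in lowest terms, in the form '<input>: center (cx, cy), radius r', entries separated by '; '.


Nesting under w2 composes maps z -> c + r*z down each u-path.
input u1: composing its 1 substitution step yields center (0, -1/2), radius 1/8
input u3: composing its 2 substitution steps yields center (1/32, 17/32), radius 1/72
input u2: composing its 2 substitution steps yields center (0, 9/16), radius 1/72

u1: center (0, -1/2), radius 1/8; u2: center (0, 9/16), radius 1/72; u3: center (1/32, 17/32), radius 1/72


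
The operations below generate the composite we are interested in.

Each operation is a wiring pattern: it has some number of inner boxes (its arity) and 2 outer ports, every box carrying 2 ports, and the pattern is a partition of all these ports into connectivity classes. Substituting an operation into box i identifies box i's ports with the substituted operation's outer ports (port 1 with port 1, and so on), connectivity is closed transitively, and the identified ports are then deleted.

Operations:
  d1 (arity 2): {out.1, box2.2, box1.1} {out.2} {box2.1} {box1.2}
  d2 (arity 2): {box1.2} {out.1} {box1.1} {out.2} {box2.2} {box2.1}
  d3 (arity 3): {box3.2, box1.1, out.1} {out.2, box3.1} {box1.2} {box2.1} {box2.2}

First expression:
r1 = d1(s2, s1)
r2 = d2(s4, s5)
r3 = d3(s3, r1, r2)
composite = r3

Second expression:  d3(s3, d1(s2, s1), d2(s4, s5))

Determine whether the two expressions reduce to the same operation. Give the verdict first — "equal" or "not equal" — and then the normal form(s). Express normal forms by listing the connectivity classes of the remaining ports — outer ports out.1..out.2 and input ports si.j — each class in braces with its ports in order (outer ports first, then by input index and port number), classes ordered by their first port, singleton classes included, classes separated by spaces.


equal; both compose to {out.1, s3.1} {out.2} {s1.1} {s1.2, s2.1} {s2.2} {s3.2} {s4.1} {s4.2} {s5.1} {s5.2}

The first expression, normalized: {out.1, s3.1} {out.2} {s1.1} {s1.2, s2.1} {s2.2} {s3.2} {s4.1} {s4.2} {s5.1} {s5.2}
The second expression, normalized: {out.1, s3.1} {out.2} {s1.1} {s1.2, s2.1} {s2.2} {s3.2} {s4.1} {s4.2} {s5.1} {s5.2}
The normal forms match — equal.


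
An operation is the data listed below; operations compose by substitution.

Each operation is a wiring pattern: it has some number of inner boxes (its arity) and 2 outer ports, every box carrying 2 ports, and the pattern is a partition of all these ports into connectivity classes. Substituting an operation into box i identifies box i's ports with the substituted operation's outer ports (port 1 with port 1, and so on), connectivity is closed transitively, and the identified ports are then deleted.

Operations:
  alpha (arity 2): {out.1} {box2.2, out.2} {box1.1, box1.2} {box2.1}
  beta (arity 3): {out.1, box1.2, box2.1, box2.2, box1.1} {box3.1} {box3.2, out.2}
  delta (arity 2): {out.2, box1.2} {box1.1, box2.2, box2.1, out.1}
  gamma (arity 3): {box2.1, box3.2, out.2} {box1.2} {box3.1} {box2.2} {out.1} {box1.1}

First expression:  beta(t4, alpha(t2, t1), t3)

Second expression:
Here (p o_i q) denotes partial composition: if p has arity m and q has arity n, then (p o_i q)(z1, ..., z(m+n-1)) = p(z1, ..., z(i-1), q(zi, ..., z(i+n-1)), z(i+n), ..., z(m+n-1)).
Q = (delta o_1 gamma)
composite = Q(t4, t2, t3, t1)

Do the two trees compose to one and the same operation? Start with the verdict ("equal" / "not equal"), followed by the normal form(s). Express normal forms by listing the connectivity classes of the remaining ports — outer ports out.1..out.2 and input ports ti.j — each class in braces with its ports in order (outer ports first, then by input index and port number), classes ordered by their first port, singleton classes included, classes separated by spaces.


not equal: they reduce to {out.1, t1.2, t4.1, t4.2} {out.2, t3.2} {t1.1} {t2.1, t2.2} {t3.1} and {out.1, t1.1, t1.2} {out.2, t2.1, t3.2} {t2.2} {t3.1} {t4.1} {t4.2}

The first composite normalizes to {out.1, t1.2, t4.1, t4.2} {out.2, t3.2} {t1.1} {t2.1, t2.2} {t3.1}
The second composite normalizes to {out.1, t1.1, t1.2} {out.2, t2.1, t3.2} {t2.2} {t3.1} {t4.1} {t4.2}
The normal forms differ: not equal.


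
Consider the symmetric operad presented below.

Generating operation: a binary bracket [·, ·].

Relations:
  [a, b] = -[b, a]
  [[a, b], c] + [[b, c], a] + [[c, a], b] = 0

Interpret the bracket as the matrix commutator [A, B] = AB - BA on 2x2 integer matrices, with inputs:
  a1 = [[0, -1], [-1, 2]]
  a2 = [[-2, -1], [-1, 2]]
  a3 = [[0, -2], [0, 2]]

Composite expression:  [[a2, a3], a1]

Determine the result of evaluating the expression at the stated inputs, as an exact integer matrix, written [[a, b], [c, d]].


[a2, a3] = [[-2, 6], [2, 2]]
[[a2, a3], a1] = [[-4, 16], [-8, 4]]

[[-4, 16], [-8, 4]]


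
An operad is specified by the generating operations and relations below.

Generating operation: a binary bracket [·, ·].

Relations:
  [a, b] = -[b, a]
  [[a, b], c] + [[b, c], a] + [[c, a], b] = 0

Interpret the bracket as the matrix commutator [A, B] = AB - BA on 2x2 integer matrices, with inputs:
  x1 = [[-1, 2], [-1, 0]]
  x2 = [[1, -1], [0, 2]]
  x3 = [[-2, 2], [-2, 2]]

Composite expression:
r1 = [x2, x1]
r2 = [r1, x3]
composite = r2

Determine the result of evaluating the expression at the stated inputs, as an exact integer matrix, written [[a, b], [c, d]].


[[8, -8], [8, -8]]

[x2, x1] = [[1, -3], [-1, -1]]
[[x2, x1], x3] = [[8, -8], [8, -8]]


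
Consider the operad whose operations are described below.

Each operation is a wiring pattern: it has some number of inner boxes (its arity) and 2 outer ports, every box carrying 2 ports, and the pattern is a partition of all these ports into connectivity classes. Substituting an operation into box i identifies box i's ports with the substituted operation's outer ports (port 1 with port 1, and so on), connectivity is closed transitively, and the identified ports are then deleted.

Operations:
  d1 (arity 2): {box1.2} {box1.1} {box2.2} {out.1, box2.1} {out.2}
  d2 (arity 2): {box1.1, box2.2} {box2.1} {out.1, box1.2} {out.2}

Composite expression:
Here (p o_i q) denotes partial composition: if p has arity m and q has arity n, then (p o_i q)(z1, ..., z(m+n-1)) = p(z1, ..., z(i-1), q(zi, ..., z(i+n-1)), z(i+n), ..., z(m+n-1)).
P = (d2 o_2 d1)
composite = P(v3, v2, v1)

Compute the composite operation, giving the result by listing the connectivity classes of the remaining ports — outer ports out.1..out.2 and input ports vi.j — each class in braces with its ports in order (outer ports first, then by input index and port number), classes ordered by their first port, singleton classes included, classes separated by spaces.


{out.1, v3.2} {out.2} {v1.1} {v1.2} {v2.1} {v2.2} {v3.1}

Reachability decides: close wires over d2-identified ports.
composing d1 on (v2, v1), with out.j its own outer ports: {out.1, v1.1} {out.2} {v1.2} {v2.1} {v2.2}
composing d2 on (v3, v2, v1), with out.j its own outer ports: {out.1, v3.2} {out.2} {v1.1} {v1.2} {v2.1} {v2.2} {v3.1}


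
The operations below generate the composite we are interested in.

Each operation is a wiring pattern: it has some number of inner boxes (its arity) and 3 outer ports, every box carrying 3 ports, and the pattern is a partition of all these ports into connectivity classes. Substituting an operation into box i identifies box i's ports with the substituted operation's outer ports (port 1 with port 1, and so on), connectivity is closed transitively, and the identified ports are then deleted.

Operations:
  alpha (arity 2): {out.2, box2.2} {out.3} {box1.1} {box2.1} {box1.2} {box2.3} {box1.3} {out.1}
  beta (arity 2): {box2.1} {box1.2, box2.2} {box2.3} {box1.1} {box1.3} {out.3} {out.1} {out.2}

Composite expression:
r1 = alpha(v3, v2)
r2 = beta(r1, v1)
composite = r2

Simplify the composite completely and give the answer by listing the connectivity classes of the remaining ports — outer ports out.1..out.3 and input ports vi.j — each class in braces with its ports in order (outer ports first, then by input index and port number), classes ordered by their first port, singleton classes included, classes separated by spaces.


{out.1} {out.2} {out.3} {v1.1} {v1.2, v2.2} {v1.3} {v2.1} {v2.3} {v3.1} {v3.2} {v3.3}

Substituting into beta glues patterns; closure does the rest.
through alpha, on inputs (v3, v2): {out.1} {out.2, v2.2} {out.3} {v2.1} {v2.3} {v3.1} {v3.2} {v3.3} (out.j = stage outer ports)
through beta, on inputs (v3, v2, v1): {out.1} {out.2} {out.3} {v1.1} {v1.2, v2.2} {v1.3} {v2.1} {v2.3} {v3.1} {v3.2} {v3.3} (out.j = stage outer ports)


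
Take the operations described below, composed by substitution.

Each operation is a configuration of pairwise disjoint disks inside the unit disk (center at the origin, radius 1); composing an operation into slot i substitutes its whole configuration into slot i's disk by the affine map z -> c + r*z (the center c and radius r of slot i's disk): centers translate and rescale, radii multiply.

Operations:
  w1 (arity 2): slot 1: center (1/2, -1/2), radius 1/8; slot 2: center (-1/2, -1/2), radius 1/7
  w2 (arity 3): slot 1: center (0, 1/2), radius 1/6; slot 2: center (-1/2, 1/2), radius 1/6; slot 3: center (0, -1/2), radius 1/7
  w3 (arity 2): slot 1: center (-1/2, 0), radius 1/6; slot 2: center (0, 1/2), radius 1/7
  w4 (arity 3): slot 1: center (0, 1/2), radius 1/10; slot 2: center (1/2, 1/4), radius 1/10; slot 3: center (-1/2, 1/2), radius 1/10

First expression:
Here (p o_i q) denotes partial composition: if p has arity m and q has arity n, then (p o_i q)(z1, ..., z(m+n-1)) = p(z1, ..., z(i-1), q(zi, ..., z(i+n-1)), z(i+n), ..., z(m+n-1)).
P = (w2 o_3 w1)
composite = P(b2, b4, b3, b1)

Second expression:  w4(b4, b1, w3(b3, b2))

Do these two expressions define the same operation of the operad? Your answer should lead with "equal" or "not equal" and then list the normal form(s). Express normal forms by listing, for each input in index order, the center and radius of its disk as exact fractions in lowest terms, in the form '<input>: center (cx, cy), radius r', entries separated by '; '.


not equal: they reduce to b1: center (-1/14, -4/7), radius 1/49; b2: center (0, 1/2), radius 1/6; b3: center (1/14, -4/7), radius 1/56; b4: center (-1/2, 1/2), radius 1/6 and b1: center (1/2, 1/4), radius 1/10; b2: center (-1/2, 11/20), radius 1/70; b3: center (-11/20, 1/2), radius 1/60; b4: center (0, 1/2), radius 1/10


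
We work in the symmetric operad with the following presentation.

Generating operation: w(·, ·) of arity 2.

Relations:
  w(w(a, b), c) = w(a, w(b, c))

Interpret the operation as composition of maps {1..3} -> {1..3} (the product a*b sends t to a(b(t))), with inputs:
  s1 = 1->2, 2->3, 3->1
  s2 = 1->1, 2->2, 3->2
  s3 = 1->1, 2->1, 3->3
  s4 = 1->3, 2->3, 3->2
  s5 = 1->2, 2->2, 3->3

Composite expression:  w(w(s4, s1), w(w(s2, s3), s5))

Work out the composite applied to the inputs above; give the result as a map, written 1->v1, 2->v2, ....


1->3, 2->3, 3->2

w(s4, s1) = 1->3, 2->2, 3->3
w(s2, s3) = 1->1, 2->1, 3->2
w(w(s2, s3), s5) = 1->1, 2->1, 3->2
w(w(s4, s1), w(w(s2, s3), s5)) = 1->3, 2->3, 3->2


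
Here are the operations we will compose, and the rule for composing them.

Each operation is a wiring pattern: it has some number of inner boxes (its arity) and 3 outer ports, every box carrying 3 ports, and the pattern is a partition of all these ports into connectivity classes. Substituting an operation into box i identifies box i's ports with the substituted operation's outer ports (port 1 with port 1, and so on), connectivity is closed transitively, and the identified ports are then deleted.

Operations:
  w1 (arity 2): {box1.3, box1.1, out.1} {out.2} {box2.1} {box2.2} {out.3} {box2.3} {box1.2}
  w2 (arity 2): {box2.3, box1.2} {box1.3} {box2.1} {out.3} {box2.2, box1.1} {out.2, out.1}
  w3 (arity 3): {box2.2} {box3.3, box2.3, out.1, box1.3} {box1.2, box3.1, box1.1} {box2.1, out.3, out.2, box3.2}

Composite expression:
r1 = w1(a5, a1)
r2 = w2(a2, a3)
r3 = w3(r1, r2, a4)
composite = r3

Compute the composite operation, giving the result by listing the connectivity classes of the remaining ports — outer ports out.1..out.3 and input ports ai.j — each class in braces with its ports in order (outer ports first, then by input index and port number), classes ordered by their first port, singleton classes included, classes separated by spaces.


{out.1, a4.3} {out.2, out.3, a4.2} {a1.1} {a1.2} {a1.3} {a2.1, a3.2} {a2.2, a3.3} {a2.3} {a3.1} {a4.1, a5.1, a5.3} {a5.2}

After gluing at w3, chains via deleted ports link the a-ports.
composing w1 on (a5, a1), with out.j its own outer ports: {out.1, a5.1, a5.3} {out.2} {out.3} {a1.1} {a1.2} {a1.3} {a5.2}
composing w2 on (a2, a3), with out.j its own outer ports: {out.1, out.2} {out.3} {a2.1, a3.2} {a2.2, a3.3} {a2.3} {a3.1}
composing w3 on (a5, a1, a2, a3, a4), with out.j its own outer ports: {out.1, a4.3} {out.2, out.3, a4.2} {a1.1} {a1.2} {a1.3} {a2.1, a3.2} {a2.2, a3.3} {a2.3} {a3.1} {a4.1, a5.1, a5.3} {a5.2}


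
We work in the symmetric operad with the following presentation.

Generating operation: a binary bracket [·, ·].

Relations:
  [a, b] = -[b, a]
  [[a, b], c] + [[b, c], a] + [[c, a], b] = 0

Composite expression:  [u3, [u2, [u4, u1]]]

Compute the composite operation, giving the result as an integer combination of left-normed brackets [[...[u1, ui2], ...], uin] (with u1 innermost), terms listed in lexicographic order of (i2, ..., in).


Expand each bracket as ab - ba; the u1-initial words give the coefficients.
Composite bracket: [u3, [u2, [u4, u1]]]
The bracket unfolds into 8 signed words via [a, b] = ab - ba (2^3 = 8).
Only words starting with u1 matter:
  from u1u4u2u3, sign -1: term -[[[u1, u4], u2], u3]

-[[[u1, u4], u2], u3]


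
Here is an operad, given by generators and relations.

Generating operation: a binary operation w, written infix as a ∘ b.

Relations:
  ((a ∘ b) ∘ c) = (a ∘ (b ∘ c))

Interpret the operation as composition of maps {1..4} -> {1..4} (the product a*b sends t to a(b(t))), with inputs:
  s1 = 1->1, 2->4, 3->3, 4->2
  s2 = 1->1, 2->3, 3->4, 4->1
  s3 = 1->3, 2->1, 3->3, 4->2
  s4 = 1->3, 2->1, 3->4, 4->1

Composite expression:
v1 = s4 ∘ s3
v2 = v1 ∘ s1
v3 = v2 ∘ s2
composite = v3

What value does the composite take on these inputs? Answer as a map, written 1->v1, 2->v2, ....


1->4, 2->4, 3->3, 4->4

(s4 ∘ s3) = 1->4, 2->3, 3->4, 4->1
((s4 ∘ s3) ∘ s1) = 1->4, 2->1, 3->4, 4->3
(((s4 ∘ s3) ∘ s1) ∘ s2) = 1->4, 2->4, 3->3, 4->4


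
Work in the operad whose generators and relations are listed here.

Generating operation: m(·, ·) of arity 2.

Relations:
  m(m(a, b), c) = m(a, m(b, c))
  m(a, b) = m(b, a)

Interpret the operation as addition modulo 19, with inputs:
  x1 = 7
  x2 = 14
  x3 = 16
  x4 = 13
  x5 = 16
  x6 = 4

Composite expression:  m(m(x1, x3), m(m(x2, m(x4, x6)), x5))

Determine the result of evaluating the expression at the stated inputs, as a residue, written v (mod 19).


m(x1, x3) = 4
m(x4, x6) = 17
m(x2, m(x4, x6)) = 12
m(m(x2, m(x4, x6)), x5) = 9
m(m(x1, x3), m(m(x2, m(x4, x6)), x5)) = 13

13 (mod 19)


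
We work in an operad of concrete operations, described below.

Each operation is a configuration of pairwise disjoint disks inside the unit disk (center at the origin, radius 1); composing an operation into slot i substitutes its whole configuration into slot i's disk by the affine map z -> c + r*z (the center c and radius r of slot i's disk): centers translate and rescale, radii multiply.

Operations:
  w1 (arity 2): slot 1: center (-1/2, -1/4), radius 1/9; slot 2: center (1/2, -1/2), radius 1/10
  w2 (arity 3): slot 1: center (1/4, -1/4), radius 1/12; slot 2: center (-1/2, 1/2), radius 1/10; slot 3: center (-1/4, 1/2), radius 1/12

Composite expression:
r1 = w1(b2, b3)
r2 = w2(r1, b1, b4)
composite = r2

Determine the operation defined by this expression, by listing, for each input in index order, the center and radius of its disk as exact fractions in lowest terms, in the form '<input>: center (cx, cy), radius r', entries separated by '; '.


b1: center (-1/2, 1/2), radius 1/10; b2: center (5/24, -13/48), radius 1/108; b3: center (7/24, -7/24), radius 1/120; b4: center (-1/4, 1/2), radius 1/12

Each b-disk chains the slot maps above it in w2; radii multiply.
tracing b2 down its 2-map path: center (5/24, -13/48), radius 1/108
tracing b3 down its 2-map path: center (7/24, -7/24), radius 1/120
tracing b1 down its 1-map path: center (-1/2, 1/2), radius 1/10
tracing b4 down its 1-map path: center (-1/4, 1/2), radius 1/12


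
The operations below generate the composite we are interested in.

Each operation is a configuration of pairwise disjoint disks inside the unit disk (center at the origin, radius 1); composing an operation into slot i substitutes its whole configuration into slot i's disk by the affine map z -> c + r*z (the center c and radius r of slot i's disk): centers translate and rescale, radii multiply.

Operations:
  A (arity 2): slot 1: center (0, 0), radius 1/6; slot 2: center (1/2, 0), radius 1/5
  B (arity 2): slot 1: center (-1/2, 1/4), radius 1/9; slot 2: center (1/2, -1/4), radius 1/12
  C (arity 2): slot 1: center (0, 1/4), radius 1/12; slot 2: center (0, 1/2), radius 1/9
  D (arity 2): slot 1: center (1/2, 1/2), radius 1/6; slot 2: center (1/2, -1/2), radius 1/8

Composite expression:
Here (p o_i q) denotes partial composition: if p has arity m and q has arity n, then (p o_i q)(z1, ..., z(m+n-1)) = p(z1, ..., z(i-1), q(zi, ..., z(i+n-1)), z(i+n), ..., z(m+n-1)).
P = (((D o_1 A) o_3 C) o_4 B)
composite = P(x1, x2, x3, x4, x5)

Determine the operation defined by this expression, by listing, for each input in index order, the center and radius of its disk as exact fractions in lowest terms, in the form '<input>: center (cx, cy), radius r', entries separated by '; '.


Each x-disk chains the slot maps above it in D; radii multiply.
x1: after 2 affine steps, its disk has center (1/2, 1/2), radius 1/36
x2: after 2 affine steps, its disk has center (7/12, 1/2), radius 1/30
x3: after 2 affine steps, its disk has center (1/2, -15/32), radius 1/96
x4: after 3 affine steps, its disk has center (71/144, -125/288), radius 1/648
x5: after 3 affine steps, its disk has center (73/144, -127/288), radius 1/864

x1: center (1/2, 1/2), radius 1/36; x2: center (7/12, 1/2), radius 1/30; x3: center (1/2, -15/32), radius 1/96; x4: center (71/144, -125/288), radius 1/648; x5: center (73/144, -127/288), radius 1/864


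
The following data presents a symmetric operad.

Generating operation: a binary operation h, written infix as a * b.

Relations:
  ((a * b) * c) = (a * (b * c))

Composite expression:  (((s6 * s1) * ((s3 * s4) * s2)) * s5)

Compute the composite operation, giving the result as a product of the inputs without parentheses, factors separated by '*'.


Key point: h is associative — brackets drop, the s-order remains.
(s6 * s1) flattens to s6 * s1
(s3 * s4) flattens to s3 * s4
((s3 * s4) * s2) flattens to s3 * s4 * s2
((s6 * s1) * ((s3 * s4) * s2)) flattens to s6 * s1 * s3 * s4 * s2
(((s6 * s1) * ((s3 * s4) * s2)) * s5) flattens to s6 * s1 * s3 * s4 * s2 * s5

s6 * s1 * s3 * s4 * s2 * s5


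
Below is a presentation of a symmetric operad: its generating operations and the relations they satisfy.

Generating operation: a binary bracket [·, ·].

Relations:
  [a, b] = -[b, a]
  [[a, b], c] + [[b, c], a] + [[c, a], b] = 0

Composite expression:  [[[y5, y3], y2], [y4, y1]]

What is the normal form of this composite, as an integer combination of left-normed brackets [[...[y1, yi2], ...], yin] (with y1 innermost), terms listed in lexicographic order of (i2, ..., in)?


[[[[y1, y4], y2], y3], y5] - [[[[y1, y4], y2], y5], y3] - [[[[y1, y4], y3], y5], y2] + [[[[y1, y4], y5], y3], y2]

Expand each bracket as ab - ba; the y1-initial words give the coefficients.
Composite bracket: [[[y5, y3], y2], [y4, y1]]
Under [a, b] = ab - ba we get 16 signed associative words (2^4 = 16).
Words beginning with y1 determine it all:
  from y1y4y2y3y5, sign +1: term +[[[[y1, y4], y2], y3], y5]
  from y1y4y2y5y3, sign -1: term -[[[[y1, y4], y2], y5], y3]
  from y1y4y3y5y2, sign -1: term -[[[[y1, y4], y3], y5], y2]
  from y1y4y5y3y2, sign +1: term +[[[[y1, y4], y5], y3], y2]


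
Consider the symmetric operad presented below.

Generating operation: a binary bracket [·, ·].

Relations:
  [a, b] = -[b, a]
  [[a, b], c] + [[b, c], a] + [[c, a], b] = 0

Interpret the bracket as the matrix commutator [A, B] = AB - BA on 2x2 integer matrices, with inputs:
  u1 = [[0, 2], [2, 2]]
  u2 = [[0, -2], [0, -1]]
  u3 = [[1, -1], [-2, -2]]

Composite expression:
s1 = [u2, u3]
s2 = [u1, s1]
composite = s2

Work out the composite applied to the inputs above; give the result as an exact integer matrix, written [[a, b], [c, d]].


[[-6, -26], [20, 6]]

[u2, u3] = [[4, 5], [2, -4]]
[u1, [u2, u3]] = [[-6, -26], [20, 6]]


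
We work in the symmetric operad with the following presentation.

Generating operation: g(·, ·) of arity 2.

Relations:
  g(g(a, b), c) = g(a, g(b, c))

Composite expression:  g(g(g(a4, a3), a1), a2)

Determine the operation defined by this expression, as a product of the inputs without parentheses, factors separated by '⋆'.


a4 ⋆ a3 ⋆ a1 ⋆ a2

Key point: g is associative — brackets drop, the a-order remains.
g(a4, a3) unparenthesizes to a4 ⋆ a3
g(g(a4, a3), a1) unparenthesizes to a4 ⋆ a3 ⋆ a1
g(g(g(a4, a3), a1), a2) unparenthesizes to a4 ⋆ a3 ⋆ a1 ⋆ a2


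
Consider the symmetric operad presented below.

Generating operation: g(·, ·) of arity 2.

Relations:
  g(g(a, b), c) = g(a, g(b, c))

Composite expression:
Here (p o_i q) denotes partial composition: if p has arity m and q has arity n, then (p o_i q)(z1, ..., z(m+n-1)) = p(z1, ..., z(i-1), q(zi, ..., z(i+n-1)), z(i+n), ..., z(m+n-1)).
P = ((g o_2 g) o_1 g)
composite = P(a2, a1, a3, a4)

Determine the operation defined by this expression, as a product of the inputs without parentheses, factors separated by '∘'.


a2 ∘ a1 ∘ a3 ∘ a4

The g-tree's shape is irrelevant; the a-reading-order decides.
g(a2, a1) spells out as a2 ∘ a1
g(a3, a4) spells out as a3 ∘ a4
g(g(a2, a1), g(a3, a4)) spells out as a2 ∘ a1 ∘ a3 ∘ a4


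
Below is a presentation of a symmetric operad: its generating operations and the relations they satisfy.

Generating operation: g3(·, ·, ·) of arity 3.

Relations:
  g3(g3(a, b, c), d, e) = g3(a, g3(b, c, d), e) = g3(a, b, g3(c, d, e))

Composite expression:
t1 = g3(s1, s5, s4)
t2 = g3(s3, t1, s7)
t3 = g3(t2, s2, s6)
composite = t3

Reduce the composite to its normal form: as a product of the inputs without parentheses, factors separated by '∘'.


s3 ∘ s1 ∘ s5 ∘ s4 ∘ s7 ∘ s2 ∘ s6

The g3-tree's shape is irrelevant; the s-reading-order decides.
g3(s1, s5, s4) flattens to s1 ∘ s5 ∘ s4
g3(s3, g3(s1, s5, s4), s7) flattens to s3 ∘ s1 ∘ s5 ∘ s4 ∘ s7
g3(g3(s3, g3(s1, s5, s4), s7), s2, s6) flattens to s3 ∘ s1 ∘ s5 ∘ s4 ∘ s7 ∘ s2 ∘ s6


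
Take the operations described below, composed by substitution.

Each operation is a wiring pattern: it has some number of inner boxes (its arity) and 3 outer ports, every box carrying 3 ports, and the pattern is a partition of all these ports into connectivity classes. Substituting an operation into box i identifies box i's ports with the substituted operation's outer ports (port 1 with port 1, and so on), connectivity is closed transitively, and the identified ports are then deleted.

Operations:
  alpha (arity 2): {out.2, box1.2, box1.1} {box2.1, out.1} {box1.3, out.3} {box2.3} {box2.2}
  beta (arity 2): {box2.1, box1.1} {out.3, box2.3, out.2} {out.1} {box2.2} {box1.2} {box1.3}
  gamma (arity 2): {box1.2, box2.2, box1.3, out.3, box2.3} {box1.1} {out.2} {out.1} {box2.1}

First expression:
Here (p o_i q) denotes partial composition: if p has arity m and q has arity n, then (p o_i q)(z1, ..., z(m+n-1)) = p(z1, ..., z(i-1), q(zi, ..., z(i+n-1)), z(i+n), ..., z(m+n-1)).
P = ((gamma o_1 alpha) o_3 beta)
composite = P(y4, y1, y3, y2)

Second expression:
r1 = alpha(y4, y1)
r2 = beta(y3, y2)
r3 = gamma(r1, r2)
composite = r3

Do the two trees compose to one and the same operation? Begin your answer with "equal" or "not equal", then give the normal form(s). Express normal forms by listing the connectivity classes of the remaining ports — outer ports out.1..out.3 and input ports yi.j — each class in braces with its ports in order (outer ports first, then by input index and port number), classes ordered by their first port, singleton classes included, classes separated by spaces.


The first expression reduces to {out.1} {out.2} {out.3, y2.3, y4.1, y4.2, y4.3} {y1.1} {y1.2} {y1.3} {y2.1, y3.1} {y2.2} {y3.2} {y3.3}
The second expression reduces to {out.1} {out.2} {out.3, y2.3, y4.1, y4.2, y4.3} {y1.1} {y1.2} {y1.3} {y2.1, y3.1} {y2.2} {y3.2} {y3.3}
One common form — equal.

equal: each reduces to {out.1} {out.2} {out.3, y2.3, y4.1, y4.2, y4.3} {y1.1} {y1.2} {y1.3} {y2.1, y3.1} {y2.2} {y3.2} {y3.3}


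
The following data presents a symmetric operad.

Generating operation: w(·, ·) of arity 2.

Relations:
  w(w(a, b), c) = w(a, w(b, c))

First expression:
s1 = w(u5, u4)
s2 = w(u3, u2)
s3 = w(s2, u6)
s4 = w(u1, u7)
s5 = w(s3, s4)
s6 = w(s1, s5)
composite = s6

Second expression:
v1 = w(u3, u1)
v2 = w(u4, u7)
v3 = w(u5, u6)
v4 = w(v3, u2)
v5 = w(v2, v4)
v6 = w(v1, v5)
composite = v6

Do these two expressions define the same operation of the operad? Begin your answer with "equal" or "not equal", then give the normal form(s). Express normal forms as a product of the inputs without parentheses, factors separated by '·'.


not equal — first u5 · u4 · u3 · u2 · u6 · u1 · u7, second u3 · u1 · u4 · u7 · u5 · u6 · u2

In normal form, the first expression is u5 · u4 · u3 · u2 · u6 · u1 · u7
In normal form, the second expression is u3 · u1 · u4 · u7 · u5 · u6 · u2
The normal forms differ: not equal.


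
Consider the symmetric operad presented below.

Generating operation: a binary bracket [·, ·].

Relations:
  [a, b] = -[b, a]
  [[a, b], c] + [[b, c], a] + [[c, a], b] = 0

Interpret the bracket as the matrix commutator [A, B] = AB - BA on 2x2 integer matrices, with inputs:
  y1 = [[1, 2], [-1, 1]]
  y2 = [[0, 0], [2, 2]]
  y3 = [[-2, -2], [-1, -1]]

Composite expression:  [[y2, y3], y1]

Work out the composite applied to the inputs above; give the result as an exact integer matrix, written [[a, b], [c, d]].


[y2, y3] = [[4, 4], [-4, -4]]
[[y2, y3], y1] = [[4, 16], [8, -4]]

[[4, 16], [8, -4]]


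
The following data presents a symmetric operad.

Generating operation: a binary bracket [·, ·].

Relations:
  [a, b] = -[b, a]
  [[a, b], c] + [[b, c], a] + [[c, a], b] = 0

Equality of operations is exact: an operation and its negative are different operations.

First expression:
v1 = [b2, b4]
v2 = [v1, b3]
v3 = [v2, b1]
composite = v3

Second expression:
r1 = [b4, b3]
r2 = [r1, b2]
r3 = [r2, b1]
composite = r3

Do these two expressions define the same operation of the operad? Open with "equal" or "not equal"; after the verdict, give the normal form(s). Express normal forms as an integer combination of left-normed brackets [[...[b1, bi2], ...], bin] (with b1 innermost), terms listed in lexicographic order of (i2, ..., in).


not equal: they reduce to -[[[b1, b2], b4], b3] + [[[b1, b3], b2], b4] - [[[b1, b3], b4], b2] + [[[b1, b4], b2], b3] and -[[[b1, b2], b3], b4] + [[[b1, b2], b4], b3] + [[[b1, b3], b4], b2] - [[[b1, b4], b3], b2]

Normal form of the first expression: -[[[b1, b2], b4], b3] + [[[b1, b3], b2], b4] - [[[b1, b3], b4], b2] + [[[b1, b4], b2], b3]
Normal form of the second expression: -[[[b1, b2], b3], b4] + [[[b1, b2], b4], b3] + [[[b1, b3], b4], b2] - [[[b1, b4], b3], b2]
No match — not equal.


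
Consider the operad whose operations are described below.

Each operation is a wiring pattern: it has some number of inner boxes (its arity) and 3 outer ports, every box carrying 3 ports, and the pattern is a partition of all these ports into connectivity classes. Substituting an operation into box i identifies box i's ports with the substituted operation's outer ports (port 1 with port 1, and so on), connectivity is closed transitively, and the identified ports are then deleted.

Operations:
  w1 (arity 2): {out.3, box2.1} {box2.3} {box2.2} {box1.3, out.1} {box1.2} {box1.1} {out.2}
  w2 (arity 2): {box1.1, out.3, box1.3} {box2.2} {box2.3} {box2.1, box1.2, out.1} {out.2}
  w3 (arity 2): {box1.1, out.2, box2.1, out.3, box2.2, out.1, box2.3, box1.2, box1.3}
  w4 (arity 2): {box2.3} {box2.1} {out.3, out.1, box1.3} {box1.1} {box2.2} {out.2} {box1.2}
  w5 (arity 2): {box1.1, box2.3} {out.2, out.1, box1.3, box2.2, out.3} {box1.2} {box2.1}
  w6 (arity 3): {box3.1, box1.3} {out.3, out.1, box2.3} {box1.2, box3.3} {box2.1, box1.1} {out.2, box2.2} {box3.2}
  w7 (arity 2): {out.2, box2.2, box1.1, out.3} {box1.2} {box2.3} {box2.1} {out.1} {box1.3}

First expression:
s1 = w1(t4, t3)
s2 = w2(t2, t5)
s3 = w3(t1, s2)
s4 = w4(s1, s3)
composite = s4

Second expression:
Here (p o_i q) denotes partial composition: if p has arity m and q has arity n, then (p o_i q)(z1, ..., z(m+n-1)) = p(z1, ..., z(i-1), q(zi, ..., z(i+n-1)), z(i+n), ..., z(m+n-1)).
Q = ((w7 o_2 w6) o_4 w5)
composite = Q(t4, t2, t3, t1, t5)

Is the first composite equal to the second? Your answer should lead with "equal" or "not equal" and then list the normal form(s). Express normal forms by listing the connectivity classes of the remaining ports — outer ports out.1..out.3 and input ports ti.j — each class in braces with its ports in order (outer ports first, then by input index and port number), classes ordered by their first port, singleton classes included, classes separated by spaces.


not equal; first: {out.1, out.3, t3.1} {out.2} {t1.1, t1.2, t1.3, t2.1, t2.2, t2.3, t5.1} {t3.2} {t3.3} {t4.1} {t4.2} {t4.3} {t5.2} {t5.3}; second: {out.1} {out.2, out.3, t3.2, t4.1} {t1.1, t5.3} {t1.2} {t1.3, t2.2, t2.3, t5.2} {t2.1, t3.1} {t3.3} {t4.2} {t4.3} {t5.1}


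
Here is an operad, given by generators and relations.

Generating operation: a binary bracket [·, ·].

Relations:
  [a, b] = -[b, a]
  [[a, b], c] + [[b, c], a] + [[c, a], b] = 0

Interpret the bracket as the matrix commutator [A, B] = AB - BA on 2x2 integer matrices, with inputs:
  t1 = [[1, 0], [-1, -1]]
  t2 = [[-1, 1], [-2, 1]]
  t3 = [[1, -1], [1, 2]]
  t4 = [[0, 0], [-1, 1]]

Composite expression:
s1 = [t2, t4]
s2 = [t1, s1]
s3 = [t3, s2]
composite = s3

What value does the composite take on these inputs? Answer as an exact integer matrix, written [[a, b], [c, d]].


[[-4, 0], [4, 4]]

[t2, t4] = [[-1, 1], [0, 1]]
[t1, [t2, t4]] = [[1, 2], [2, -1]]
[t3, [t1, [t2, t4]]] = [[-4, 0], [4, 4]]


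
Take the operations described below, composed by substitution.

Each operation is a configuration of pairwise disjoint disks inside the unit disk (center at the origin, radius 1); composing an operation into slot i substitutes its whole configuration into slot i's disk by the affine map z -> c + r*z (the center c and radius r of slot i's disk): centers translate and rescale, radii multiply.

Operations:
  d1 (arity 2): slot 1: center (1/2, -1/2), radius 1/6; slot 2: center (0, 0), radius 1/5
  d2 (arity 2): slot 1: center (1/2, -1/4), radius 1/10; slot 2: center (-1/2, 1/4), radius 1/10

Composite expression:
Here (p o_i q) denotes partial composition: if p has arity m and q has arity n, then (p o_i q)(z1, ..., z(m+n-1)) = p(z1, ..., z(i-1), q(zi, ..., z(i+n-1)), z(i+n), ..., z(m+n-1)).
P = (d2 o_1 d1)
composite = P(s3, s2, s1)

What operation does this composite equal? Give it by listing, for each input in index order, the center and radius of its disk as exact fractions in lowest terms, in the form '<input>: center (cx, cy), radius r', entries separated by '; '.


Each s-disk chains the slot maps above it in d2; radii multiply.
tracing s3 down its 2-map path: center (11/20, -3/10), radius 1/60
tracing s2 down its 2-map path: center (1/2, -1/4), radius 1/50
tracing s1 down its 1-map path: center (-1/2, 1/4), radius 1/10

s1: center (-1/2, 1/4), radius 1/10; s2: center (1/2, -1/4), radius 1/50; s3: center (11/20, -3/10), radius 1/60


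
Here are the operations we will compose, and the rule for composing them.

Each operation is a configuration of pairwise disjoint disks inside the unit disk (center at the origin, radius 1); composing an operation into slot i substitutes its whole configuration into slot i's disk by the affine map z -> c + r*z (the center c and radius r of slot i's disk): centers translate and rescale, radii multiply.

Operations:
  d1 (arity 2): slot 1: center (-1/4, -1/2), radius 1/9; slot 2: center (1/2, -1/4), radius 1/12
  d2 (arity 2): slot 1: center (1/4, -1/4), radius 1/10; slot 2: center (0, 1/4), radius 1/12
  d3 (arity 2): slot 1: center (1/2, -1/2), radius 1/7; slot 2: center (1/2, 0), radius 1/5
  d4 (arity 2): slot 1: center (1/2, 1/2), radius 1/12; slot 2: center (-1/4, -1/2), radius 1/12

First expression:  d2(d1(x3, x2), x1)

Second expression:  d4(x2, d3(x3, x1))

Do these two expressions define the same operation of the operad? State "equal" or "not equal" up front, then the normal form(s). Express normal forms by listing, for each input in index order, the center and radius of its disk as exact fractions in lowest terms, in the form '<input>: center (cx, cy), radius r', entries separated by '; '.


not equal; the first gives x1: center (0, 1/4), radius 1/12; x2: center (3/10, -11/40), radius 1/120; x3: center (9/40, -3/10), radius 1/90 and the second x1: center (-5/24, -1/2), radius 1/60; x2: center (1/2, 1/2), radius 1/12; x3: center (-5/24, -13/24), radius 1/84

Reducing the first expression gives x1: center (0, 1/4), radius 1/12; x2: center (3/10, -11/40), radius 1/120; x3: center (9/40, -3/10), radius 1/90
Reducing the second expression gives x1: center (-5/24, -1/2), radius 1/60; x2: center (1/2, 1/2), radius 1/12; x3: center (-5/24, -13/24), radius 1/84
The normal forms differ: not equal.


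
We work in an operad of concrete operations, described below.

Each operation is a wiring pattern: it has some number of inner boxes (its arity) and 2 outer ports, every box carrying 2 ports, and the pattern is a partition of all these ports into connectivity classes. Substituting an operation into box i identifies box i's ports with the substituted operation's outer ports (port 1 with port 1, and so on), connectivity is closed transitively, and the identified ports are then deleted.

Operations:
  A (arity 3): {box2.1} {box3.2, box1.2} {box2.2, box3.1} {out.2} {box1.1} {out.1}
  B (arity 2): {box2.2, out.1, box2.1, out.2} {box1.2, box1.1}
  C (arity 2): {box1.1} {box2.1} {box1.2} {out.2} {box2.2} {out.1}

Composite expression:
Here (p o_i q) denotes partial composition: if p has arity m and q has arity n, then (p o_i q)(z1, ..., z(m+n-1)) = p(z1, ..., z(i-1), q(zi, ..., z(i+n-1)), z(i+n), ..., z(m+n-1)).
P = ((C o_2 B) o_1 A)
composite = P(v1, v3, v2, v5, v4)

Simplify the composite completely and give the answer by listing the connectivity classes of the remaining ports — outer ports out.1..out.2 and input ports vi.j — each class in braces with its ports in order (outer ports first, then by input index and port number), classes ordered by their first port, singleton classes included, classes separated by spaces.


Connectivity passes through glued C-boundaries; trace each wire chain.
through A, on inputs (v1, v3, v2): {out.1} {out.2} {v1.1} {v1.2, v2.2} {v2.1, v3.2} {v3.1} (out.j = stage outer ports)
through B, on inputs (v5, v4): {out.1, out.2, v4.1, v4.2} {v5.1, v5.2} (out.j = stage outer ports)
through C, on inputs (v1, v3, v2, v5, v4): {out.1} {out.2} {v1.1} {v1.2, v2.2} {v2.1, v3.2} {v3.1} {v4.1, v4.2} {v5.1, v5.2} (out.j = stage outer ports)

{out.1} {out.2} {v1.1} {v1.2, v2.2} {v2.1, v3.2} {v3.1} {v4.1, v4.2} {v5.1, v5.2}


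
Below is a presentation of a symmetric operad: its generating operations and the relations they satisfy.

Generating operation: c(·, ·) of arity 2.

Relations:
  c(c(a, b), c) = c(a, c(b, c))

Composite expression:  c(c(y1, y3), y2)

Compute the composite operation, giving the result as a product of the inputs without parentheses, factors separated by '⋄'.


The c-tree's shape is irrelevant; the y-reading-order decides.
c(y1, y3) reduces to y1 ⋄ y3
c(c(y1, y3), y2) reduces to y1 ⋄ y3 ⋄ y2

y1 ⋄ y3 ⋄ y2


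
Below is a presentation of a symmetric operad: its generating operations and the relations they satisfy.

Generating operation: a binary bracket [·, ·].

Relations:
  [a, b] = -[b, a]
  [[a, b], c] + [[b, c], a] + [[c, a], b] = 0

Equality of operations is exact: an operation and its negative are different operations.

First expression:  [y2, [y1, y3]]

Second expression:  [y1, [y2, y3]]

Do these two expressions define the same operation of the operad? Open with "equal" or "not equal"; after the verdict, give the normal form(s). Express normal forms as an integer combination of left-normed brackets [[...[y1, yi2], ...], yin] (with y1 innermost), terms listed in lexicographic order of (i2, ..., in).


not equal; the first gives -[[y1, y3], y2] and the second [[y1, y2], y3] - [[y1, y3], y2]

The first expression reduces to -[[y1, y3], y2]
The second expression reduces to [[y1, y2], y3] - [[y1, y3], y2]
The normal forms differ: not equal.
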